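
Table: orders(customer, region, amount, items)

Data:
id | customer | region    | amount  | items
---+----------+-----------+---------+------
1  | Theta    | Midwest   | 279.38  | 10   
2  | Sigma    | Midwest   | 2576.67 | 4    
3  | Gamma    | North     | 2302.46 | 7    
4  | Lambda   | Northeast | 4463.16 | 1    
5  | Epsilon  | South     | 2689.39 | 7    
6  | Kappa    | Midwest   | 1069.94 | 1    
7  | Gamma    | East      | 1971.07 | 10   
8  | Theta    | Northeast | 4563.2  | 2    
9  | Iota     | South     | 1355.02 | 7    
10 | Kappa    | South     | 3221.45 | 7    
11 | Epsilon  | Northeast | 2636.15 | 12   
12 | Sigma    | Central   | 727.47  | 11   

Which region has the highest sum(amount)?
SELECT region, SUM(amount) as val
FROM orders
GROUP BY region
ORDER BY val DESC
LIMIT 1

Result: Northeast with sum(amount) = 11662.51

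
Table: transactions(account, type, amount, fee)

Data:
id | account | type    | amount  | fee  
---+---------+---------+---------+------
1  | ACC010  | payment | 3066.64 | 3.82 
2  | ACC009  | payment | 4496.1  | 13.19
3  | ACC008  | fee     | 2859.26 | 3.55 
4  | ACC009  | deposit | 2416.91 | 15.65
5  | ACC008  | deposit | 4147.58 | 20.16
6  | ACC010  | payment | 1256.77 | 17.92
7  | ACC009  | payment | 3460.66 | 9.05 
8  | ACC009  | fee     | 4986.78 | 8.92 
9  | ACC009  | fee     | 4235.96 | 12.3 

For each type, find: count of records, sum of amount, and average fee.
SELECT type,
       COUNT(*) as cnt,
       SUM(amount) as total_amount,
       AVG(fee) as avg_fee
FROM transactions
GROUP BY type

Result:
  deposit: 2 records, 6564.49 total amount, 17.91 avg fee
  fee: 3 records, 12082.00 total amount, 8.26 avg fee
  payment: 4 records, 12280.17 total amount, 11.00 avg fee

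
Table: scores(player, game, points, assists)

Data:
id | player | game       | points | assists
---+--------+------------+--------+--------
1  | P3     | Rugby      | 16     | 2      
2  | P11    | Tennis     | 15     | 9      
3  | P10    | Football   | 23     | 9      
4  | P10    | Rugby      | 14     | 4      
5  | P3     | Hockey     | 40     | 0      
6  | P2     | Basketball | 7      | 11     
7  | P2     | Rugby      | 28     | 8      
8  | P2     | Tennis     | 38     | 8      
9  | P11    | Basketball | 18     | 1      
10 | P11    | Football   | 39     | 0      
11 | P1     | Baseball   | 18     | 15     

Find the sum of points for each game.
SELECT game, SUM(points) as result
FROM scores
GROUP BY game

Result:
  Baseball: 18
  Basketball: 25
  Football: 62
  Hockey: 40
  Rugby: 58
  Tennis: 53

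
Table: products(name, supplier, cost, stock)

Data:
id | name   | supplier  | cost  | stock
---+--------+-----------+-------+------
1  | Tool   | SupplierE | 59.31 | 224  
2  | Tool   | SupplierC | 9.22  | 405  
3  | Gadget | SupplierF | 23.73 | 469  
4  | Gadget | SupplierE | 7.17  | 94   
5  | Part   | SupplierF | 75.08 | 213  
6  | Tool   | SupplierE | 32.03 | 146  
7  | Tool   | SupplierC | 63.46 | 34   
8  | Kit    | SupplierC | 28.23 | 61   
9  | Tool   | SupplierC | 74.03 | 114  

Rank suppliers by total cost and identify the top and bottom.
SELECT supplier, SUM(cost)
FROM products
GROUP BY supplier
ORDER BY SUM(cost)

All groups:
  SupplierE: 98.51
  SupplierF: 98.81
  SupplierC: 174.94

Highest: SupplierC (174.94)
Lowest: SupplierE (98.51)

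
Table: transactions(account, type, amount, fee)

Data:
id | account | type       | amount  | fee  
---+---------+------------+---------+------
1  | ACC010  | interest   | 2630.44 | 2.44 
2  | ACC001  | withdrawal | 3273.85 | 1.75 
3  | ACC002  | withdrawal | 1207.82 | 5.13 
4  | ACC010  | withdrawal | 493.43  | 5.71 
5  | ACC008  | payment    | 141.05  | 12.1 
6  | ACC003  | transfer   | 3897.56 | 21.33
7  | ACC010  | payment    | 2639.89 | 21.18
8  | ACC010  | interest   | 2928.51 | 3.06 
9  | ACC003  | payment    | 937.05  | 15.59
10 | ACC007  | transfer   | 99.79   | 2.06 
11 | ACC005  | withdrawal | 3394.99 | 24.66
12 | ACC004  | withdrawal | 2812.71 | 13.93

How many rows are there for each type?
SELECT type, COUNT(*) as count
FROM transactions
GROUP BY type

Result:
  interest: 2
  payment: 3
  transfer: 2
  withdrawal: 5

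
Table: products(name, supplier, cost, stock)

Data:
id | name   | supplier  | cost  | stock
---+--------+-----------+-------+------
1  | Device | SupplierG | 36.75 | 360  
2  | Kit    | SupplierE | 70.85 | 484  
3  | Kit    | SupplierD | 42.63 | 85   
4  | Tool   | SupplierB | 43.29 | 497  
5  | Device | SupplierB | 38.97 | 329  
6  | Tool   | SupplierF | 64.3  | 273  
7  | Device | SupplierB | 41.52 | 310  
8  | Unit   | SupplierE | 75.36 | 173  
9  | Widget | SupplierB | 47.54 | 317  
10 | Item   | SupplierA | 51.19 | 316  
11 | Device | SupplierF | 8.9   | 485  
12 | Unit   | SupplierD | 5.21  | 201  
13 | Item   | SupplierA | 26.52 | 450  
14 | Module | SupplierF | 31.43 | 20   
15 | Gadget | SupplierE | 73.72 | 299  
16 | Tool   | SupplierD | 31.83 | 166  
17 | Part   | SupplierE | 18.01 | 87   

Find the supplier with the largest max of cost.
SELECT supplier, MAX(cost) as val
FROM products
GROUP BY supplier
ORDER BY val DESC
LIMIT 1

Result: SupplierE with max(cost) = 75.36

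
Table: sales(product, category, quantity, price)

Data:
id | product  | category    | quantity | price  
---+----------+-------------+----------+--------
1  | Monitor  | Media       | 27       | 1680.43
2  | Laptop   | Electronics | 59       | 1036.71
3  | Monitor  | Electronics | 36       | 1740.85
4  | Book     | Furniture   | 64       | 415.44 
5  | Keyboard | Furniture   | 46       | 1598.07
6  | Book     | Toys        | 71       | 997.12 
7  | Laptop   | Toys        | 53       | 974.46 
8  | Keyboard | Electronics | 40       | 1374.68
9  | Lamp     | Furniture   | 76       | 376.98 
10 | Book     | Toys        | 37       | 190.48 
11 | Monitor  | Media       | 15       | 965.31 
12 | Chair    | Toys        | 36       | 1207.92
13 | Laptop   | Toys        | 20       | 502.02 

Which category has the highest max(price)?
SELECT category, MAX(price) as val
FROM sales
GROUP BY category
ORDER BY val DESC
LIMIT 1

Result: Electronics with max(price) = 1740.85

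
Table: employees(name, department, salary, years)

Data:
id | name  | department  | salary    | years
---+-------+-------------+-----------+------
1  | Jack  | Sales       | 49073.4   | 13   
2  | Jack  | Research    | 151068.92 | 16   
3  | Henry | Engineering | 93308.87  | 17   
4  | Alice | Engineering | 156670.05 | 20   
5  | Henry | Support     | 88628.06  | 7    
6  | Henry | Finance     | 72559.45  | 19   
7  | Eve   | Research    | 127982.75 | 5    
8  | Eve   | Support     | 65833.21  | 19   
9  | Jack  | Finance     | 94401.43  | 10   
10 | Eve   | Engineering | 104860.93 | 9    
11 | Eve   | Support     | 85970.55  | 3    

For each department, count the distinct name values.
SELECT department, COUNT(DISTINCT name)
FROM employees
GROUP BY department

Result:
  Engineering: 3 distinct
  Finance: 2 distinct
  Research: 2 distinct
  Sales: 1 distinct
  Support: 2 distinct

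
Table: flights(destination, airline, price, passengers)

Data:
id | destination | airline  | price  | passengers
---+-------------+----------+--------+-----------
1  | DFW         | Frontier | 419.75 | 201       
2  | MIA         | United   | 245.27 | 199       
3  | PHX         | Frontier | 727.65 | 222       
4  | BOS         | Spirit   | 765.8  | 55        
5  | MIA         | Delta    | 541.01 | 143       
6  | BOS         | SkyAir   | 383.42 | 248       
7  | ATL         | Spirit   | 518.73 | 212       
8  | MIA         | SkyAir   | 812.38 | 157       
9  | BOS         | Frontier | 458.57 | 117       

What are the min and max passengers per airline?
SELECT airline, MIN(passengers), MAX(passengers)
FROM flights
GROUP BY airline

Result:
  Delta: min=143, max=143
  Frontier: min=117, max=222
  SkyAir: min=157, max=248
  Spirit: min=55, max=212
  United: min=199, max=199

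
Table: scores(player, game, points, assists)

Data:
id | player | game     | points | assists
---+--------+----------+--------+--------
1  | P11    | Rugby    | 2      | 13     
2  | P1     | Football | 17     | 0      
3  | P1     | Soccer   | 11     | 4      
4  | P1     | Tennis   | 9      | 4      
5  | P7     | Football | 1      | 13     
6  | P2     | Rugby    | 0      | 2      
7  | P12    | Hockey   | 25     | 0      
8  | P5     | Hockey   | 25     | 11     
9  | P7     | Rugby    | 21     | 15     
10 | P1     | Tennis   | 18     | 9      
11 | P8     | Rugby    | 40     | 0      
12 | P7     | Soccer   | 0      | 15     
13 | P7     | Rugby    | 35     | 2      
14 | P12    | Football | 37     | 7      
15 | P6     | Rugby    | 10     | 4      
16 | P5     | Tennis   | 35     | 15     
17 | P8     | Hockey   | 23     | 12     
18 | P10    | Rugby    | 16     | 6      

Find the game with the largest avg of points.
SELECT game, AVG(points) as val
FROM scores
GROUP BY game
ORDER BY val DESC
LIMIT 1

Result: Hockey with avg(points) = 24.33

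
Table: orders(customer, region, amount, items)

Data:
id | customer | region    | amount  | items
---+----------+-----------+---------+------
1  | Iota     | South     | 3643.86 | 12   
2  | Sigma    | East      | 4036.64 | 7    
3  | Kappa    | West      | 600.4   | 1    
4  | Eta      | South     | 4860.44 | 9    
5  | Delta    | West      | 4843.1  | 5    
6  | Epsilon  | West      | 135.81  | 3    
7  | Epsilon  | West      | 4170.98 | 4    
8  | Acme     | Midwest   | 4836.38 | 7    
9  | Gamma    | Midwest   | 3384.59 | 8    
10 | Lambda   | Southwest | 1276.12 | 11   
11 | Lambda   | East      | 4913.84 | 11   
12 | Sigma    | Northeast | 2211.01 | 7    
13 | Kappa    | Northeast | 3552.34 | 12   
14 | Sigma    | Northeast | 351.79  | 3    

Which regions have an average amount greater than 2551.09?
SELECT region, AVG(amount)
FROM orders
GROUP BY region
HAVING AVG(amount) > 2551.09

Result:
  East: avg=4475.24
  Midwest: avg=4110.49
  South: avg=4252.15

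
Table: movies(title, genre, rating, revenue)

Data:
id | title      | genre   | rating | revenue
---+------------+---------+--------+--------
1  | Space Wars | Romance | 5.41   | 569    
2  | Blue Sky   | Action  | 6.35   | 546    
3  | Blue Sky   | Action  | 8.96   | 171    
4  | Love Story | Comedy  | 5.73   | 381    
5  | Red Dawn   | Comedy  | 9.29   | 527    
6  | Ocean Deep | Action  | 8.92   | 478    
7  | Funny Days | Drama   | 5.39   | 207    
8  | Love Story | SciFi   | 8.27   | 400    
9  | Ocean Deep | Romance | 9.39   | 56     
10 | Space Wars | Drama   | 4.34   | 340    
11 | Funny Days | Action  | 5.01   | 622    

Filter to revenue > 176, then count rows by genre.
SELECT genre, COUNT(*)
FROM movies
WHERE revenue > 176
GROUP BY genre

Note: WHERE filters rows before grouping.

Result:
  Action: 3
  Comedy: 2
  Drama: 2
  Romance: 1
  SciFi: 1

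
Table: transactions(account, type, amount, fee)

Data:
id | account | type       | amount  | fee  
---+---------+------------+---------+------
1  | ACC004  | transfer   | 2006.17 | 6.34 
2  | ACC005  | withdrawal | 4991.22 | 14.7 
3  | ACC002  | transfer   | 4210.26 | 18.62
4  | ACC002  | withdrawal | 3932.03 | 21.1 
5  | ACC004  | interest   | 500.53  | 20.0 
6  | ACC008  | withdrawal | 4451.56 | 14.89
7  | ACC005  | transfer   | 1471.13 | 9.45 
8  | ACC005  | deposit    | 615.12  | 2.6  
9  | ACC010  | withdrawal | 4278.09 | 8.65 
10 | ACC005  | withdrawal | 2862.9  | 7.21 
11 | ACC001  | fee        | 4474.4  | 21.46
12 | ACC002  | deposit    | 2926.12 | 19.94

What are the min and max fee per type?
SELECT type, MIN(fee), MAX(fee)
FROM transactions
GROUP BY type

Result:
  deposit: min=2.60, max=19.94
  fee: min=21.46, max=21.46
  interest: min=20.00, max=20.00
  transfer: min=6.34, max=18.62
  withdrawal: min=7.21, max=21.10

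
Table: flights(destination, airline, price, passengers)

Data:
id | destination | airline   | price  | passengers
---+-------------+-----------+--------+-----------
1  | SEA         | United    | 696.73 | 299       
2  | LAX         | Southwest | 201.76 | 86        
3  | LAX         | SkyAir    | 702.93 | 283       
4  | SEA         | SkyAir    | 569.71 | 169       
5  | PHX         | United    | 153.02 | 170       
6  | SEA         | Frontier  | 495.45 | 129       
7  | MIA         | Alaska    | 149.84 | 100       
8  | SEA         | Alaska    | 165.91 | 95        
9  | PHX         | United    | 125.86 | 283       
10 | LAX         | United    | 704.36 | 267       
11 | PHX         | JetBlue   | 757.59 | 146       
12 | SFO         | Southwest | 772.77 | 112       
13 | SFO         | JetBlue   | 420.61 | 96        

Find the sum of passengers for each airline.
SELECT airline, SUM(passengers) as result
FROM flights
GROUP BY airline

Result:
  Alaska: 195
  Frontier: 129
  JetBlue: 242
  SkyAir: 452
  Southwest: 198
  United: 1019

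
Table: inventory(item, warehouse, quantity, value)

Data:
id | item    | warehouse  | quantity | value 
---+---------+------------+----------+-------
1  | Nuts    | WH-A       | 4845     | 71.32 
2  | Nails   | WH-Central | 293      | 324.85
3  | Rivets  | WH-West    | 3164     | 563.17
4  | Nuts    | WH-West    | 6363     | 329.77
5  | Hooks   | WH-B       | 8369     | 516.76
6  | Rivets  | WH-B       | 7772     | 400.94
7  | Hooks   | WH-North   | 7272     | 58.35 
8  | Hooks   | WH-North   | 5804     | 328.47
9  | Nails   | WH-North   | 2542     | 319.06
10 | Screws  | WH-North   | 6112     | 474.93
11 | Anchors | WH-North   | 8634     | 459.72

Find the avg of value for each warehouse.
SELECT warehouse, AVG(value) as result
FROM inventory
GROUP BY warehouse

Result:
  WH-A: 71.32
  WH-B: 458.85
  WH-Central: 324.85
  WH-North: 328.11
  WH-West: 446.47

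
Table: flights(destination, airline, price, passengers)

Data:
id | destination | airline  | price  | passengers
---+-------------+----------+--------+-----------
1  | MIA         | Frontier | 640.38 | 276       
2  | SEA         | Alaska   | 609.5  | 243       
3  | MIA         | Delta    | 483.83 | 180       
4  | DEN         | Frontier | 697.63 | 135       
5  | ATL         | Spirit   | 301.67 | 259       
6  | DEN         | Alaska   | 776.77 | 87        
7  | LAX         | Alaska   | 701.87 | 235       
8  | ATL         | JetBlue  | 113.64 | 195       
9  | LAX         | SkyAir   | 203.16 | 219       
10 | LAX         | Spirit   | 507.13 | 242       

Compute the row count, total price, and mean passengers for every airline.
SELECT airline,
       COUNT(*) as cnt,
       SUM(price) as total_price,
       AVG(passengers) as avg_passengers
FROM flights
GROUP BY airline

Result:
  Alaska: 3 records, 2088.14 total price, 188.33 avg passengers
  Delta: 1 records, 483.83 total price, 180.00 avg passengers
  Frontier: 2 records, 1338.01 total price, 205.50 avg passengers
  JetBlue: 1 records, 113.64 total price, 195.00 avg passengers
  SkyAir: 1 records, 203.16 total price, 219.00 avg passengers
  Spirit: 2 records, 808.80 total price, 250.50 avg passengers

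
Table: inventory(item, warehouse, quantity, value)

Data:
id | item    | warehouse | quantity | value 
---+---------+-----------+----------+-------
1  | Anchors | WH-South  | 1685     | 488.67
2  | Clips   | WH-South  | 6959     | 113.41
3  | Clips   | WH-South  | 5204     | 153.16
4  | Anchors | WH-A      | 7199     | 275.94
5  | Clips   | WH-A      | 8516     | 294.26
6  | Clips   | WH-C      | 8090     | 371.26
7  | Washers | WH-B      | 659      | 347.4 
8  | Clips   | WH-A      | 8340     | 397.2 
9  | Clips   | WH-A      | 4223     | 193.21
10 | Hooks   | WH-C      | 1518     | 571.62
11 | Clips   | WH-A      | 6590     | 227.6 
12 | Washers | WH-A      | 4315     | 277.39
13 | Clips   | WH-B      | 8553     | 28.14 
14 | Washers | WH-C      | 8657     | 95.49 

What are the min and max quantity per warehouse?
SELECT warehouse, MIN(quantity), MAX(quantity)
FROM inventory
GROUP BY warehouse

Result:
  WH-A: min=4223, max=8516
  WH-B: min=659, max=8553
  WH-C: min=1518, max=8657
  WH-South: min=1685, max=6959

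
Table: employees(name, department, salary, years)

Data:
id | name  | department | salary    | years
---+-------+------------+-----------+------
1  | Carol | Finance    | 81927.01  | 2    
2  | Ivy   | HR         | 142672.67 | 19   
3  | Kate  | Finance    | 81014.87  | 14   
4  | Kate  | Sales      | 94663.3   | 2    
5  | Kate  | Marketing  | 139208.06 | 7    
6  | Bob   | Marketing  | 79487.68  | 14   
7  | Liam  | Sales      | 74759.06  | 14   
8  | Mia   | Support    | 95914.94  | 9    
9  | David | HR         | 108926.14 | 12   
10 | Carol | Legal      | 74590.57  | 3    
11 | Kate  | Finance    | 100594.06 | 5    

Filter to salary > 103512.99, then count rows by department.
SELECT department, COUNT(*)
FROM employees
WHERE salary > 103512.99
GROUP BY department

Note: WHERE filters rows before grouping.

Result:
  HR: 2
  Marketing: 1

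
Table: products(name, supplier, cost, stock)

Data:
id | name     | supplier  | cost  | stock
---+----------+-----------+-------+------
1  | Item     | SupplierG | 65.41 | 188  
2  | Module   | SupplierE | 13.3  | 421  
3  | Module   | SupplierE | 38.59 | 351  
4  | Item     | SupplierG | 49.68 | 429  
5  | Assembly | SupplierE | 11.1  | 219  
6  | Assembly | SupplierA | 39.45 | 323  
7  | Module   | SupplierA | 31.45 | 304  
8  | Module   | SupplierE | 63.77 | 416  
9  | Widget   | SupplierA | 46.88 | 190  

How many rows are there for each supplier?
SELECT supplier, COUNT(*) as count
FROM products
GROUP BY supplier

Result:
  SupplierA: 3
  SupplierE: 4
  SupplierG: 2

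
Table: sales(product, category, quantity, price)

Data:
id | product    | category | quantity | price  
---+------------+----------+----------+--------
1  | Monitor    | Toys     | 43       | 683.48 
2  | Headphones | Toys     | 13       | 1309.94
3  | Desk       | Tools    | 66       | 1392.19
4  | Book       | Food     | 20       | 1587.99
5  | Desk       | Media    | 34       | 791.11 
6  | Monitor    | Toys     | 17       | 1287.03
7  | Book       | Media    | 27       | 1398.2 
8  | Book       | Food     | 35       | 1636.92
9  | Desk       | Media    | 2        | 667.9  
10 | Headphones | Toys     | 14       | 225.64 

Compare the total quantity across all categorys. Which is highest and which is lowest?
SELECT category, SUM(quantity)
FROM sales
GROUP BY category
ORDER BY SUM(quantity)

All groups:
  Food: 55
  Media: 63
  Tools: 66
  Toys: 87

Highest: Toys (87)
Lowest: Food (55)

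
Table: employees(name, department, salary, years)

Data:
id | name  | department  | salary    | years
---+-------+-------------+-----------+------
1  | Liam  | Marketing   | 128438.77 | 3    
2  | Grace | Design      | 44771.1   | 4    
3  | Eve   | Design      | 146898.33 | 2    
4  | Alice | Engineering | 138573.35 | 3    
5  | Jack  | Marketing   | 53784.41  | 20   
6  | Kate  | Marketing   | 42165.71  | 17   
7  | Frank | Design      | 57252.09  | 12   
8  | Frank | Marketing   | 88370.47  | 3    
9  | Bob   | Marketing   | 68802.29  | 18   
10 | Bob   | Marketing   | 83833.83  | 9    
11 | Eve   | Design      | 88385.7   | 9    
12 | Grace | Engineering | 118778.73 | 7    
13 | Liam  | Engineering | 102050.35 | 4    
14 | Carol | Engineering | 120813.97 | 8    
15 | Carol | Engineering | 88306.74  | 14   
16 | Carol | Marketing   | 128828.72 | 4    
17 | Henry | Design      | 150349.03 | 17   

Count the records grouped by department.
SELECT department, COUNT(*) as count
FROM employees
GROUP BY department

Result:
  Design: 5
  Engineering: 5
  Marketing: 7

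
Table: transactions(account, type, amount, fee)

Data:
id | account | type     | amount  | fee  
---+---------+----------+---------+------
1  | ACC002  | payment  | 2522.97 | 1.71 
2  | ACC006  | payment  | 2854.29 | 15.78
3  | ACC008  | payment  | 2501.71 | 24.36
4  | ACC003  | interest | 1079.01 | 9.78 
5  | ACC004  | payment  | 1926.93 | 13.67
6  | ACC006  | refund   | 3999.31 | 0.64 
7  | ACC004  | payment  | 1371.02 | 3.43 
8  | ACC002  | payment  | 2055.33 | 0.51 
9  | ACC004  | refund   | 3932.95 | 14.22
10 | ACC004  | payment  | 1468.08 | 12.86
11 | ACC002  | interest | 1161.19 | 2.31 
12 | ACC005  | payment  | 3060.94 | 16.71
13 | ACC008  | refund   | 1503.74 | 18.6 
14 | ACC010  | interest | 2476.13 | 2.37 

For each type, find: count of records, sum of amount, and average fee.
SELECT type,
       COUNT(*) as cnt,
       SUM(amount) as total_amount,
       AVG(fee) as avg_fee
FROM transactions
GROUP BY type

Result:
  interest: 3 records, 4716.33 total amount, 4.82 avg fee
  payment: 8 records, 17761.27 total amount, 11.13 avg fee
  refund: 3 records, 9436.00 total amount, 11.15 avg fee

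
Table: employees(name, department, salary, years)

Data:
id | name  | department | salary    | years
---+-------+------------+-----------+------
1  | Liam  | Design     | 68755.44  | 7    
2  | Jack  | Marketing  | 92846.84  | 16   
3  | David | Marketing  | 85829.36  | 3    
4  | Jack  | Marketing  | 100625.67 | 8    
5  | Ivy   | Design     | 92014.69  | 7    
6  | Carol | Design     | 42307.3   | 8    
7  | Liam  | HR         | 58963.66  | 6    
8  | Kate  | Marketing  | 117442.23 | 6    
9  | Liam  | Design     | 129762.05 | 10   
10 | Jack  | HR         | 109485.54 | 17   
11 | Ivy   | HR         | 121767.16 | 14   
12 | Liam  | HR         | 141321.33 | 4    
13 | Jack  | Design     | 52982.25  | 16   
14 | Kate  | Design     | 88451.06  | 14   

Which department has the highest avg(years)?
SELECT department, AVG(years) as val
FROM employees
GROUP BY department
ORDER BY val DESC
LIMIT 1

Result: Design with avg(years) = 10.33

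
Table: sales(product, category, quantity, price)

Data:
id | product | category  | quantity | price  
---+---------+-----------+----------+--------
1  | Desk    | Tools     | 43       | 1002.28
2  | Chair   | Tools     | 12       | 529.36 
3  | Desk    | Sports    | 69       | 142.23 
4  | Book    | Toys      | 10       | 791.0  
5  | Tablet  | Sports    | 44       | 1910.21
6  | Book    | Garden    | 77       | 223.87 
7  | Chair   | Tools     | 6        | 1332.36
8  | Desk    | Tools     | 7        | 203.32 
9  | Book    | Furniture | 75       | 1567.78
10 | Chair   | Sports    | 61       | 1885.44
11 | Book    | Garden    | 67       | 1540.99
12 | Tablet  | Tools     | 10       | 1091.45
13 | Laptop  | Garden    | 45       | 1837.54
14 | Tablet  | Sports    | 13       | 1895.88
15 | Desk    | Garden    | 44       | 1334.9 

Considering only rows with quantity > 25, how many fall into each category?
SELECT category, COUNT(*)
FROM sales
WHERE quantity > 25
GROUP BY category

Note: WHERE filters rows before grouping.

Result:
  Furniture: 1
  Garden: 4
  Sports: 3
  Tools: 1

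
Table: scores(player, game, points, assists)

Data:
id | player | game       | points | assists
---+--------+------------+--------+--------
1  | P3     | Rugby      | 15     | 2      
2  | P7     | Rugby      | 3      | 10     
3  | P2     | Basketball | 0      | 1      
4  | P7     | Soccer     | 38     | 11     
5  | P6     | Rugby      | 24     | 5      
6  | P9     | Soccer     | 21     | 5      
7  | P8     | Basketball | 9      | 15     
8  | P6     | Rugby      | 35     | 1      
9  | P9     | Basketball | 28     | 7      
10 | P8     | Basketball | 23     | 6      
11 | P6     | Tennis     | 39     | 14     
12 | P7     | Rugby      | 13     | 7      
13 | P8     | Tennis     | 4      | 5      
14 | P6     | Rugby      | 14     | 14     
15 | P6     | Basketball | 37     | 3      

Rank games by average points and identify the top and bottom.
SELECT game, AVG(points)
FROM scores
GROUP BY game
ORDER BY AVG(points)

All groups:
  Rugby: 17.33
  Basketball: 19.40
  Tennis: 21.50
  Soccer: 29.50

Highest: Soccer (29.50)
Lowest: Rugby (17.33)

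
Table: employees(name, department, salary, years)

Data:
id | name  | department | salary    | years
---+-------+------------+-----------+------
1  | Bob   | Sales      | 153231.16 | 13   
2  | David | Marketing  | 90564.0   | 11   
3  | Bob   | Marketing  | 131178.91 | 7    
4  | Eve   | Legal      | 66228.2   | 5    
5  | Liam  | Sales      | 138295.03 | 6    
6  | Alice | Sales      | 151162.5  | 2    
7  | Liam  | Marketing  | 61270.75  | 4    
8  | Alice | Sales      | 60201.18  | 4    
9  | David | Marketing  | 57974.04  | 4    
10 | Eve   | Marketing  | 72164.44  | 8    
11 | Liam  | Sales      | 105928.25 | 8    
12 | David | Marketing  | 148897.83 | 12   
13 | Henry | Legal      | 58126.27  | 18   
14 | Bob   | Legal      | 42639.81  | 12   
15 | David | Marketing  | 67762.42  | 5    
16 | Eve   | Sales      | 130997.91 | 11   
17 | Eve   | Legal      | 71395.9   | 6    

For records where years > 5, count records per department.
SELECT department, COUNT(*)
FROM employees
WHERE years > 5
GROUP BY department

Note: WHERE filters rows before grouping.

Result:
  Legal: 3
  Marketing: 4
  Sales: 4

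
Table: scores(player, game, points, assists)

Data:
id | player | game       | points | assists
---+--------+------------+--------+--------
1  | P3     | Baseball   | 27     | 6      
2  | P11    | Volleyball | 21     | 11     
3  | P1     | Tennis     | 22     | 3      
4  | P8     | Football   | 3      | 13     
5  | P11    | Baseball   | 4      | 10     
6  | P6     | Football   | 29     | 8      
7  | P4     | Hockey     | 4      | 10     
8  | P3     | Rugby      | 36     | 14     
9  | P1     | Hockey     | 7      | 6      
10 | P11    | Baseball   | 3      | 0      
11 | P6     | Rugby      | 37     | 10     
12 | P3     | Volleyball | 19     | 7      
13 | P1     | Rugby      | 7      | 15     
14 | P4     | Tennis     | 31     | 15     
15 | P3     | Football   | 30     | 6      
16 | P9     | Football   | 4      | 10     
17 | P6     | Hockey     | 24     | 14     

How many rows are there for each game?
SELECT game, COUNT(*) as count
FROM scores
GROUP BY game

Result:
  Baseball: 3
  Football: 4
  Hockey: 3
  Rugby: 3
  Tennis: 2
  Volleyball: 2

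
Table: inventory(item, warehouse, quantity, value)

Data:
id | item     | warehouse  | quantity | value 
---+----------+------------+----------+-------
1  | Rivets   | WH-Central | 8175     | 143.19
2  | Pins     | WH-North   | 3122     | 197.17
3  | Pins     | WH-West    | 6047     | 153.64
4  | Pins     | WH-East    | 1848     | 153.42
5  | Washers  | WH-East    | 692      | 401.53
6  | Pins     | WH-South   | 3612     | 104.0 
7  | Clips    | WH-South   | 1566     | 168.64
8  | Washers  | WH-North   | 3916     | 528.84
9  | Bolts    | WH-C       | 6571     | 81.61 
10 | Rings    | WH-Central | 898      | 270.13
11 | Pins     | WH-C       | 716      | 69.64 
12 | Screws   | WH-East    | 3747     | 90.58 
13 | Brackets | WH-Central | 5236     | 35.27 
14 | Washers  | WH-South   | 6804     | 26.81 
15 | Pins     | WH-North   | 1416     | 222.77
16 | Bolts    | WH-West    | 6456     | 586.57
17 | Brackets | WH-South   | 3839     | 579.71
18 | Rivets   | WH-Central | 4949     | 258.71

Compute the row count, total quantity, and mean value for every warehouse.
SELECT warehouse,
       COUNT(*) as cnt,
       SUM(quantity) as total_quantity,
       AVG(value) as avg_value
FROM inventory
GROUP BY warehouse

Result:
  WH-C: 2 records, 7287 total quantity, 75.63 avg value
  WH-Central: 4 records, 19258 total quantity, 176.83 avg value
  WH-East: 3 records, 6287 total quantity, 215.18 avg value
  WH-North: 3 records, 8454 total quantity, 316.26 avg value
  WH-South: 4 records, 15821 total quantity, 219.79 avg value
  WH-West: 2 records, 12503 total quantity, 370.11 avg value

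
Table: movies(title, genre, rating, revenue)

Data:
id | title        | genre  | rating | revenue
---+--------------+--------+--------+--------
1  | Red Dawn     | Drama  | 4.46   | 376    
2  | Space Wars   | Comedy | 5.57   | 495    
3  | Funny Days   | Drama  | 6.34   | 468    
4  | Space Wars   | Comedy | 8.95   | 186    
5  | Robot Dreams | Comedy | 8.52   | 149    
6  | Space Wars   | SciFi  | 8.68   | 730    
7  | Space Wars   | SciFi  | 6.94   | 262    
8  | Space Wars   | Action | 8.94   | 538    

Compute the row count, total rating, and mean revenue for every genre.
SELECT genre,
       COUNT(*) as cnt,
       SUM(rating) as total_rating,
       AVG(revenue) as avg_revenue
FROM movies
GROUP BY genre

Result:
  Action: 1 records, 8.94 total rating, 538.00 avg revenue
  Comedy: 3 records, 23.04 total rating, 276.67 avg revenue
  Drama: 2 records, 10.80 total rating, 422.00 avg revenue
  SciFi: 2 records, 15.62 total rating, 496.00 avg revenue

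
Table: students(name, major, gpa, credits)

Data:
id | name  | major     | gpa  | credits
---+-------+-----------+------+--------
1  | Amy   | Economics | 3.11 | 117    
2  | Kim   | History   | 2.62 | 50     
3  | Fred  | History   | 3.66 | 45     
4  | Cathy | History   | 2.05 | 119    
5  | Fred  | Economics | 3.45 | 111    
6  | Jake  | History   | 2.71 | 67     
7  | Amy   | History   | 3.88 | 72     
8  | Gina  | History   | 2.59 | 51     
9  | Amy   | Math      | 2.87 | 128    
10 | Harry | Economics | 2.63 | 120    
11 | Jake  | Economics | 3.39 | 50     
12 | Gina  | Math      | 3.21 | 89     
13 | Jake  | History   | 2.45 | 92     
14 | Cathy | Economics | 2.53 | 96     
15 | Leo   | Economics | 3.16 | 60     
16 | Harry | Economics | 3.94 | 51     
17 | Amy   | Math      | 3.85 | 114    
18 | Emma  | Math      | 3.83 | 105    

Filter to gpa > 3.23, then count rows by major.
SELECT major, COUNT(*)
FROM students
WHERE gpa > 3.23
GROUP BY major

Note: WHERE filters rows before grouping.

Result:
  Economics: 3
  History: 2
  Math: 2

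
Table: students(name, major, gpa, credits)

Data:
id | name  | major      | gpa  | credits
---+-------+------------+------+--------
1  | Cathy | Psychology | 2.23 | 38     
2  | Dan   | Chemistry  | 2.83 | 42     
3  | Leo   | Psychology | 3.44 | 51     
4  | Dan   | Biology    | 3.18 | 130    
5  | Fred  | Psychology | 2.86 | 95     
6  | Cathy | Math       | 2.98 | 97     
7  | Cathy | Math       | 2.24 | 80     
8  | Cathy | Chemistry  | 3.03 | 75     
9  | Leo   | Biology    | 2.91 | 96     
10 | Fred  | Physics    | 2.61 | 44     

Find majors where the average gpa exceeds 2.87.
SELECT major, AVG(gpa)
FROM students
GROUP BY major
HAVING AVG(gpa) > 2.87

Result:
  Biology: avg=3.05
  Chemistry: avg=2.93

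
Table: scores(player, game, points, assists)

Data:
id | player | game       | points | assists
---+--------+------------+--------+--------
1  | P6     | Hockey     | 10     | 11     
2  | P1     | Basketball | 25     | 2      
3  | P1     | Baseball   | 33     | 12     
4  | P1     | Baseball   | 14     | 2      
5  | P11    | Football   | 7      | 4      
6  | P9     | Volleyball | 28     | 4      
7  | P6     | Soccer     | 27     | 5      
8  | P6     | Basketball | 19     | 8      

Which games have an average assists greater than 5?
SELECT game, AVG(assists)
FROM scores
GROUP BY game
HAVING AVG(assists) > 5

Result:
  Baseball: avg=7.00
  Hockey: avg=11.00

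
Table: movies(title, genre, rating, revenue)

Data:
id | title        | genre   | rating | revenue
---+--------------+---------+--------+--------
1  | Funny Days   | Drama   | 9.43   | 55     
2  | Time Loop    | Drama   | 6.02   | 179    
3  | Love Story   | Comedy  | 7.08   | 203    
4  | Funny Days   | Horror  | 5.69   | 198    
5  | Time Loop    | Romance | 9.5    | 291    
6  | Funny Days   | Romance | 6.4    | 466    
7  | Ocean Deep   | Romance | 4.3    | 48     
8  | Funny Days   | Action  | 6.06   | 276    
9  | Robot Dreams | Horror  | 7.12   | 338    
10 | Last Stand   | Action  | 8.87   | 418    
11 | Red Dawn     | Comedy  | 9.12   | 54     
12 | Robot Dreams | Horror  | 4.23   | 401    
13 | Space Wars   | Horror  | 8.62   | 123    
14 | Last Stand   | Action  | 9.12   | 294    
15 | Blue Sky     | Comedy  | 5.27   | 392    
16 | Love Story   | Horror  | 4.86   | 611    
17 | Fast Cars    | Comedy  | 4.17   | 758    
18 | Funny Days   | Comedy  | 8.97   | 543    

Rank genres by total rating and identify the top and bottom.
SELECT genre, SUM(rating)
FROM movies
GROUP BY genre
ORDER BY SUM(rating)

All groups:
  Drama: 15.45
  Romance: 20.20
  Action: 24.05
  Horror: 30.52
  Comedy: 34.61

Highest: Comedy (34.61)
Lowest: Drama (15.45)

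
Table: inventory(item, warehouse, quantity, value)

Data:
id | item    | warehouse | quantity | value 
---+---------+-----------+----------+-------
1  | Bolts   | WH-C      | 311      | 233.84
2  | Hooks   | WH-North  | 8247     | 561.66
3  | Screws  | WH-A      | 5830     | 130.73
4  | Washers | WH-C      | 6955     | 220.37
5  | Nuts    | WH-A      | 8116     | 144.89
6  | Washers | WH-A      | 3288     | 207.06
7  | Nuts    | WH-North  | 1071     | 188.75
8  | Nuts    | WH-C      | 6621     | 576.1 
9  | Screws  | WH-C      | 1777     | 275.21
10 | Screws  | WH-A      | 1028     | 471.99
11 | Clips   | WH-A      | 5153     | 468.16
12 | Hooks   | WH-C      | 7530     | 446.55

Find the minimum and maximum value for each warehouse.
SELECT warehouse, MIN(value), MAX(value)
FROM inventory
GROUP BY warehouse

Result:
  WH-A: min=130.73, max=471.99
  WH-C: min=220.37, max=576.10
  WH-North: min=188.75, max=561.66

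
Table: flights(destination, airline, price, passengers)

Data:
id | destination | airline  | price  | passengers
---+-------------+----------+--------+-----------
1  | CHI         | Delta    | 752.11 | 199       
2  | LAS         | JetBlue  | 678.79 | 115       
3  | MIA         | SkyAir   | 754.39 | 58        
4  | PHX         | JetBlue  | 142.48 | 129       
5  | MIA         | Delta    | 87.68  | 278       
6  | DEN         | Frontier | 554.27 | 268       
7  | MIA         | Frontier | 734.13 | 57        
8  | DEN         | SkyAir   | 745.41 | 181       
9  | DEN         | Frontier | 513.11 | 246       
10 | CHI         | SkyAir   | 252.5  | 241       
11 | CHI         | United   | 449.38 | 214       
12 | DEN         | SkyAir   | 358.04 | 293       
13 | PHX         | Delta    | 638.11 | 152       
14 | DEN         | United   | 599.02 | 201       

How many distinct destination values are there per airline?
SELECT airline, COUNT(DISTINCT destination)
FROM flights
GROUP BY airline

Result:
  Delta: 3 distinct
  Frontier: 2 distinct
  JetBlue: 2 distinct
  SkyAir: 3 distinct
  United: 2 distinct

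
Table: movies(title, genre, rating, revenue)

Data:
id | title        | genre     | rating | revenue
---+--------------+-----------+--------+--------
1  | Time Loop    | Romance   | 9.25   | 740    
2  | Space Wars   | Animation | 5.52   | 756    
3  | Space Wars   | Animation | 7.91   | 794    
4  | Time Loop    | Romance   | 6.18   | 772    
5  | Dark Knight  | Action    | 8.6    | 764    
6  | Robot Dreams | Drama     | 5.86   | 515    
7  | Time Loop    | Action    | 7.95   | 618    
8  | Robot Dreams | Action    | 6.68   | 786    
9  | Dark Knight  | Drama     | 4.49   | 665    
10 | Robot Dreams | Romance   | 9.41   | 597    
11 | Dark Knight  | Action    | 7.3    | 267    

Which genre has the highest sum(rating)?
SELECT genre, SUM(rating) as val
FROM movies
GROUP BY genre
ORDER BY val DESC
LIMIT 1

Result: Action with sum(rating) = 30.53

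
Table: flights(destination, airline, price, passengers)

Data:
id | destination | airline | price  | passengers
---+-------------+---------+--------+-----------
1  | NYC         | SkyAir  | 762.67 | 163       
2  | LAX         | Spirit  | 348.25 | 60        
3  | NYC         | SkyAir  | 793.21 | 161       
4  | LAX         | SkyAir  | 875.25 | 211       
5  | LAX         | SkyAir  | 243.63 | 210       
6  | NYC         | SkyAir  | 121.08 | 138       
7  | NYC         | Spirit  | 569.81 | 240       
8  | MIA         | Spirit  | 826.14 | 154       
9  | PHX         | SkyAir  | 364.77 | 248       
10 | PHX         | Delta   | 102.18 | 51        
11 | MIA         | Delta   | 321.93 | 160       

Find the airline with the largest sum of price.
SELECT airline, SUM(price) as val
FROM flights
GROUP BY airline
ORDER BY val DESC
LIMIT 1

Result: SkyAir with sum(price) = 3160.61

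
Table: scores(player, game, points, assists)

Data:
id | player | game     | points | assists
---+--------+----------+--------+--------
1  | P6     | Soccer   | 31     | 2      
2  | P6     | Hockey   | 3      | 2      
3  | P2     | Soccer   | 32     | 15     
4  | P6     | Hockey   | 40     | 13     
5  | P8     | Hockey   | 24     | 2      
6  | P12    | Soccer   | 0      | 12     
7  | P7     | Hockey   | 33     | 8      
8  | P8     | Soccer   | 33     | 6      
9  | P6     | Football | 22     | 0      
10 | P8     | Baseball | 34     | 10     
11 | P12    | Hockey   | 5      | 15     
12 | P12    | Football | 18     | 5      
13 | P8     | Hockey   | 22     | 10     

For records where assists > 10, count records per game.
SELECT game, COUNT(*)
FROM scores
WHERE assists > 10
GROUP BY game

Note: WHERE filters rows before grouping.

Result:
  Hockey: 2
  Soccer: 2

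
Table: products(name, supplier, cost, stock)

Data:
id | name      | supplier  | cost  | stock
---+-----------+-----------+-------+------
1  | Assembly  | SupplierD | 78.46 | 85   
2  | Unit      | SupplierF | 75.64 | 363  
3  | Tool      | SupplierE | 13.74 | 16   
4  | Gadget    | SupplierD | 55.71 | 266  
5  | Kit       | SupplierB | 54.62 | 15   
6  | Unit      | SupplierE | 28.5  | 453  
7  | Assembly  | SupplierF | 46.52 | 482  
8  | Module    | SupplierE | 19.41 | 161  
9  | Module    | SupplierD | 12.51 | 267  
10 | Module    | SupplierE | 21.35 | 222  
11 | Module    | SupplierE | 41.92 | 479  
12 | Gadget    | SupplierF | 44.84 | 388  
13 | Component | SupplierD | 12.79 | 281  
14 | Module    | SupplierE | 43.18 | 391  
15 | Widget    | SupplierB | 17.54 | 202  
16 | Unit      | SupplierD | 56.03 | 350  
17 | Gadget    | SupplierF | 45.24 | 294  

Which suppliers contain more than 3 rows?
SELECT supplier, COUNT(*) as cnt
FROM products
GROUP BY supplier
HAVING COUNT(*) > 3

Result:
  SupplierD: 5
  SupplierE: 6
  SupplierF: 4

Note: HAVING filters groups after aggregation, WHERE filters rows before.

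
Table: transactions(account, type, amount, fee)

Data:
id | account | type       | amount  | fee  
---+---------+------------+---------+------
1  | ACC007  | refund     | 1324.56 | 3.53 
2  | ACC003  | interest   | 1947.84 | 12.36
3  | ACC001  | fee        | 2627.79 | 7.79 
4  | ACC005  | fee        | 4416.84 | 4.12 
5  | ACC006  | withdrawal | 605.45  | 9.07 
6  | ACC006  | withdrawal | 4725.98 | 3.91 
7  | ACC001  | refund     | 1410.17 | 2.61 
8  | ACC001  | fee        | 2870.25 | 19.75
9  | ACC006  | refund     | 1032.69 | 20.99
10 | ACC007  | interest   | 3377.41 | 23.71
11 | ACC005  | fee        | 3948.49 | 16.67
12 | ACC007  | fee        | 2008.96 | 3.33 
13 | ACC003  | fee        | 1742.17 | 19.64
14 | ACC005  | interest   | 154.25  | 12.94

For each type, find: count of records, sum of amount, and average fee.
SELECT type,
       COUNT(*) as cnt,
       SUM(amount) as total_amount,
       AVG(fee) as avg_fee
FROM transactions
GROUP BY type

Result:
  fee: 6 records, 17614.50 total amount, 11.88 avg fee
  interest: 3 records, 5479.50 total amount, 16.34 avg fee
  refund: 3 records, 3767.42 total amount, 9.04 avg fee
  withdrawal: 2 records, 5331.43 total amount, 6.49 avg fee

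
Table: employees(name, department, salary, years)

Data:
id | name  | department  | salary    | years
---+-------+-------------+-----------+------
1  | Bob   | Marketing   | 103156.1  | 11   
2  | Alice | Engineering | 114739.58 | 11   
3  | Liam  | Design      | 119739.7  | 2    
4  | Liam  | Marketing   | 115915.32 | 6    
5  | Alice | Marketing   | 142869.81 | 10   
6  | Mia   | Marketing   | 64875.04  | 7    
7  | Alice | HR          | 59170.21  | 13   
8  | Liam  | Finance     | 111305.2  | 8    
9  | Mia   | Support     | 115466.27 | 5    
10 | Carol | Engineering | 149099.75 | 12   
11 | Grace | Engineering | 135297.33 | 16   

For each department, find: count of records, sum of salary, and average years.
SELECT department,
       COUNT(*) as cnt,
       SUM(salary) as total_salary,
       AVG(years) as avg_years
FROM employees
GROUP BY department

Result:
  Design: 1 records, 119739.70 total salary, 2.00 avg years
  Engineering: 3 records, 399136.66 total salary, 13.00 avg years
  Finance: 1 records, 111305.20 total salary, 8.00 avg years
  HR: 1 records, 59170.21 total salary, 13.00 avg years
  Marketing: 4 records, 426816.27 total salary, 8.50 avg years
  Support: 1 records, 115466.27 total salary, 5.00 avg years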